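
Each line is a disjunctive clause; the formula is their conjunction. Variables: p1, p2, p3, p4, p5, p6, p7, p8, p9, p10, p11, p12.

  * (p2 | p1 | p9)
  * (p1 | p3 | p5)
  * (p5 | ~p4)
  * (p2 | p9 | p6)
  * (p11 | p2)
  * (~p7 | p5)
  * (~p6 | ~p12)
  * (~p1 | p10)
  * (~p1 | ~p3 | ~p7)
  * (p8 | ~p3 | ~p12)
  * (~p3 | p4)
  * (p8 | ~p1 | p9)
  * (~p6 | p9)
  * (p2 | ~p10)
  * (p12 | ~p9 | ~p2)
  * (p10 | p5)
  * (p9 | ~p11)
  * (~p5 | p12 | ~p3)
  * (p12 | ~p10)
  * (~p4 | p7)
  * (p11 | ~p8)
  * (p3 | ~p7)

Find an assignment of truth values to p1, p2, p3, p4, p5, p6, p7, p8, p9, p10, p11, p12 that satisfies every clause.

Set p1 = False and propagate.
Branch on p2: take p2 = False.
  then p9 is forced to True.
  then p11 is forced to True.
  then p10 is forced to False.
  then p5 is forced to True.
Set p3 = False and propagate.
  then p7 is forced to False.
  then p4 is forced to False.
For the remaining variables, p6 = False, p8 = False, p12 = False works.

p1 = F, p2 = F, p3 = F, p4 = F, p5 = T, p6 = F, p7 = F, p8 = F, p9 = T, p10 = F, p11 = T, p12 = F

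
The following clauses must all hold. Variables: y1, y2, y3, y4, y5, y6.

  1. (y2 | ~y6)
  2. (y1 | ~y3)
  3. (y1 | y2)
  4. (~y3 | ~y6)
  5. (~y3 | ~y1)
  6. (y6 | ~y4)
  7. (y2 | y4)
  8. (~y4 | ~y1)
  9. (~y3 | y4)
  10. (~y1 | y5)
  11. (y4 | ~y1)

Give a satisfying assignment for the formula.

y1=0, y2=1, y3=0, y4=0, y5=0, y6=1

y2 occurs only positively in the remaining clauses — set y2 = True.
y3 occurs only negated in the remaining clauses — set y3 = False.
Try y1 = False.
Set y4 = False and propagate.
y5, y6 are now unconstrained; take y5 = False, y6 = True.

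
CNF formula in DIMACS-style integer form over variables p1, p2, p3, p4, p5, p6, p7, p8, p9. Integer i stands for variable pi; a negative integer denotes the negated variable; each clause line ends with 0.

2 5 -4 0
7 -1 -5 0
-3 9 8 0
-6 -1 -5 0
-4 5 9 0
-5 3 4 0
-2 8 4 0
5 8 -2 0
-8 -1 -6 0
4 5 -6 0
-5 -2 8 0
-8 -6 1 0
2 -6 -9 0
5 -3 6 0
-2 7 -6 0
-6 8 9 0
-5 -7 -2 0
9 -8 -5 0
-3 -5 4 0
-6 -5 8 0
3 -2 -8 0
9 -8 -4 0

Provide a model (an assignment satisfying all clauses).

Branch on p1: take p1 = True.
Try p2 = False.
For the remaining variables, p3 = False, p4 = False, p5 = False, p6 = False, p7 = False, p8 = False, p9 = True works.
Every clause has at least one true literal under this assignment.

p1=True, p2=False, p3=False, p4=False, p5=False, p6=False, p7=False, p8=False, p9=True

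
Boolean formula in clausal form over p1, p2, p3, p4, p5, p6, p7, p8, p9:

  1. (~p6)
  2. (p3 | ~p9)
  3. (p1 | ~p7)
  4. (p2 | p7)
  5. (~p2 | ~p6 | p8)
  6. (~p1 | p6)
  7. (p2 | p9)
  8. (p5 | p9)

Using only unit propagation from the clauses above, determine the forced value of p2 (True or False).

(~p6) stands alone — p6 = False.
From (p6 | ~p1) and p6 = False: p1 = False.
(p1 | ~p7) with p1 = False leaves only ~p7, so p7 = False.
In (p7 | p2), p7 is now false; p2 must hold, so p2 = True.

True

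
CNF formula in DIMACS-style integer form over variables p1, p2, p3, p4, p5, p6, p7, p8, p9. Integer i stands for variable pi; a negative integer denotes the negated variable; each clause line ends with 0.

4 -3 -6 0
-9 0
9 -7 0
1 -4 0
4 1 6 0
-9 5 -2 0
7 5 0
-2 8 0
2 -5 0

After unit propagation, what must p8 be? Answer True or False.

(~p9) is a unit clause: p9 = False.
From (~p7 \/ p9) and p9 = False: p7 = False.
(p5 \/ p7) with p7 = False leaves only p5, so p5 = True.
(~p5 \/ p2) with p5 = True leaves only p2, so p2 = True.
In (p8 \/ ~p2), ~p2 is now false; p8 must hold, so p8 = True.

True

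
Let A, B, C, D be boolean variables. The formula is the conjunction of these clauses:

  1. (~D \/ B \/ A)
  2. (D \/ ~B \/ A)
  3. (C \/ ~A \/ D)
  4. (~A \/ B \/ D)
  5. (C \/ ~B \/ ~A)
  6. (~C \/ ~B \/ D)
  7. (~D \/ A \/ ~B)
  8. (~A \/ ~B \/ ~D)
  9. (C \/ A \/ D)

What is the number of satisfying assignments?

3

The models are:
  A=F B=F C=T D=F
  A=T B=F C=F D=T
  A=T B=F C=T D=T
Count: 3.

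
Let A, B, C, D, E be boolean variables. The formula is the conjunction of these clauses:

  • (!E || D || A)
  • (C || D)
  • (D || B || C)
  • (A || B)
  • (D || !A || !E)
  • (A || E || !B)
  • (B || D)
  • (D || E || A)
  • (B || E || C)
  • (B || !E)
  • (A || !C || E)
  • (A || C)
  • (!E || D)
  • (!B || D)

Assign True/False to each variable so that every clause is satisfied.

A=True  B=False  C=True  D=True  E=False

Pure literal: D appears only positively; assign D = True.
Try A = True.
The remaining clauses are satisfied by B = False, C = True, E = False.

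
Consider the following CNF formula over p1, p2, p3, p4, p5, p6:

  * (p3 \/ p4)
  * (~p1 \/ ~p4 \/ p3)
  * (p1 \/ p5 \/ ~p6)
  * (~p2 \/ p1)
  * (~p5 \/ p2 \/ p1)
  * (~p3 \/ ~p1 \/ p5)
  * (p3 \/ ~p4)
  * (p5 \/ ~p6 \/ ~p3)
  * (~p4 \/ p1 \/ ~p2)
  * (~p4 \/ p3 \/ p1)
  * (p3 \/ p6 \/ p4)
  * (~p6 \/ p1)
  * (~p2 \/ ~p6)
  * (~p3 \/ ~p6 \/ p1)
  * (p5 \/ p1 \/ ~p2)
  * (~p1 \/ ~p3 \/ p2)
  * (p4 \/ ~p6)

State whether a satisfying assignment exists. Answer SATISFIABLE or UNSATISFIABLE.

SATISFIABLE

Set p1 = True and propagate.
Branch on p2: take p2 = True.
  then p6 is forced to False.
Try p3 = True.
  then p5 is forced to True.
p4 is now unconstrained; take p4 = False.
Every clause has at least one true literal under this assignment.
So p1=T, p2=T, p3=T, p4=F, p5=T, p6=F is a satisfying assignment.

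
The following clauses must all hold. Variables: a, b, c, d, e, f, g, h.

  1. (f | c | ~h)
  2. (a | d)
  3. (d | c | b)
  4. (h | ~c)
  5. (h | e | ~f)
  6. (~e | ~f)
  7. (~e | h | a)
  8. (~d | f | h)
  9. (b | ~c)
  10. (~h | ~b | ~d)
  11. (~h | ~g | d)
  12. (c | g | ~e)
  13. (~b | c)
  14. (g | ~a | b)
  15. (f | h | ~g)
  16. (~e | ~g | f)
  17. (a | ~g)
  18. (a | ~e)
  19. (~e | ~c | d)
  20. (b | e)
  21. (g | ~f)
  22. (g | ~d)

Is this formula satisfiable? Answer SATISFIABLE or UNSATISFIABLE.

SATISFIABLE

Branch on a: take a = True.
Try b = True.
  then c is forced to True.
  then h is forced to True.
  then d is forced to False.
  then g is forced to False.
  then e is forced to False.
  then f is forced to False.
So a=T, b=T, c=T, d=F, e=F, f=F, g=F, h=T is a satisfying assignment.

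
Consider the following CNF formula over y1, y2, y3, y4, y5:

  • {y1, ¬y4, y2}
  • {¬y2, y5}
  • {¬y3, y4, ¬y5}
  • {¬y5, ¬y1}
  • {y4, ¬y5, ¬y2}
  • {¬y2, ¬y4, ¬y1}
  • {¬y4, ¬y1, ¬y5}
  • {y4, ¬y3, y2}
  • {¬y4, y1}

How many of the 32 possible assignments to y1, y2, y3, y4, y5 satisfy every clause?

The models are:
  y1=F y2=F y3=F y4=F y5=F
  y1=F y2=F y3=F y4=F y5=T
  y1=T y2=F y3=F y4=F y5=F
  y1=T y2=F y3=F y4=T y5=F
  y1=T y2=F y3=T y4=T y5=F
Count: 5.

5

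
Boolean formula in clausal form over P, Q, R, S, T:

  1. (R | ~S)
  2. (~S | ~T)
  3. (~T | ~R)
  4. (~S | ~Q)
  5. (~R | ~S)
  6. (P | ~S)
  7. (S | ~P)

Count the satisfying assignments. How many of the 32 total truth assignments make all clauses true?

6

Satisfying assignments:
  P=F Q=F R=F S=F T=F
  P=F Q=F R=F S=F T=T
  P=F Q=F R=T S=F T=F
  P=F Q=T R=F S=F T=F
  P=F Q=T R=F S=F T=T
  P=F Q=T R=T S=F T=F
Count: 6.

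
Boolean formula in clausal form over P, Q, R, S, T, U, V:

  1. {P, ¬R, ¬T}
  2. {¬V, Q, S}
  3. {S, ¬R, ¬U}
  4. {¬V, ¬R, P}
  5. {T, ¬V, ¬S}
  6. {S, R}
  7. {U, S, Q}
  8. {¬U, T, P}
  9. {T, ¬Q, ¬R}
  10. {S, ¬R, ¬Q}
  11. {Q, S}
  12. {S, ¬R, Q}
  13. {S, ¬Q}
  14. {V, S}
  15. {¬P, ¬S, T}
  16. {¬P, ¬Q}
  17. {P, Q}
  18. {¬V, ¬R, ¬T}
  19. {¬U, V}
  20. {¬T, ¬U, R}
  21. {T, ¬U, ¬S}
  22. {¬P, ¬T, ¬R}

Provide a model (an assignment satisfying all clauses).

P = T, Q = F, R = F, S = T, T = T, U = F, V = F

Check each clause:
  1. {P, ¬R, ¬T} — P is true.
  2. {Q, ¬V, S} — ¬V is true.
  3. {¬R, ¬U, S} — ¬U is true.
  4. {¬V, P, ¬R} — P is true.
  5. {¬V, T, ¬S} — ¬V is true.
  6. {S, R} — S is true.
  7. {Q, S, U} — S is true.
  8. {T, P, ¬U} — P is true.
  9. {¬R, ¬Q, T} — T is true.
  10. {¬Q, ¬R, S} — S is true.
  11. {S, Q} — S is true.
  12. {S, Q, ¬R} — S is true.
  13. {S, ¬Q} — S is true.
  14. {S, V} — S is true.
  15. {¬P, T, ¬S} — T is true.
  16. {¬Q, ¬P} — ¬Q is true.
  17. {Q, P} — P is true.
  18. {¬R, ¬V, ¬T} — ¬V is true.
  19. {V, ¬U} — ¬U is true.
  20. {¬U, R, ¬T} — ¬U is true.
  21. {¬U, ¬S, T} — ¬U is true.
  22. {¬R, ¬T, ¬P} — ¬R is true.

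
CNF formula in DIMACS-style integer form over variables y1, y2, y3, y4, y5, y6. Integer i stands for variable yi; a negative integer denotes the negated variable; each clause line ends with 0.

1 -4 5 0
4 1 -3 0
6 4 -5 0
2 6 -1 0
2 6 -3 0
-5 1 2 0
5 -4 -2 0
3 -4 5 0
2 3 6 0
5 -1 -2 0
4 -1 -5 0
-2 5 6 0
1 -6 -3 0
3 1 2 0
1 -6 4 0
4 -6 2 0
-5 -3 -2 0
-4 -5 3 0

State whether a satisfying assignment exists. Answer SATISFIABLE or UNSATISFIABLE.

SATISFIABLE

Branch on y1: take y1 = True.
For the remaining variables, y2 = False, y3 = True, y4 = True, y5 = False, y6 = True works.
Every clause has at least one true literal under this assignment.
So y1 = True, y2 = False, y3 = True, y4 = True, y5 = False, y6 = True is a satisfying assignment.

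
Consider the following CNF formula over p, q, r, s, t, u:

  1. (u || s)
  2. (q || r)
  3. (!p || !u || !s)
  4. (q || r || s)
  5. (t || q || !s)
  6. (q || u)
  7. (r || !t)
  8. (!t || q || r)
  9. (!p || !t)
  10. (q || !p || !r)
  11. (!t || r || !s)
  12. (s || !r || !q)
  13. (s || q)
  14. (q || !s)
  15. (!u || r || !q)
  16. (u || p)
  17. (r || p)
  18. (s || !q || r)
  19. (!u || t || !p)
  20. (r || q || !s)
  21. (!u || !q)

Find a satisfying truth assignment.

p = 1, q = 1, r = 1, s = 1, t = 0, u = 0

Branch on p: take p = True.
  then t is forced to False.
  then u is forced to False.
  then s is forced to True.
  then q is forced to True.
r is now unconstrained; take r = True.
Every clause has at least one true literal under this assignment.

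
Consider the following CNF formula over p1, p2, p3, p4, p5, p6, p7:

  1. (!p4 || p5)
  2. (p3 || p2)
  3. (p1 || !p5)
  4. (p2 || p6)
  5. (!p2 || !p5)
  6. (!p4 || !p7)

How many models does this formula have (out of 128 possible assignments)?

Split on p2, then p5.
  p2=T, p5=T: a clause becomes empty — 0.
  p2=T, p5=F: forces p4=F; p1, p3, p6, p7 free → 2^4 = 16.
  p2=F, p5=T: remaining (p1,p3,p4,p6,p7) ∈ {(T,T,F,T,F); (T,T,F,T,T); (T,T,T,T,F)} — 3.
  p2=F, p5=F: remaining (p1,p3,p4,p6,p7) ∈ {(F,T,F,T,F); (F,T,F,T,T); (T,T,F,T,F); (T,T,F,T,T)} — 4.
Total: 0 + 16 + 3 + 4 = 23.

23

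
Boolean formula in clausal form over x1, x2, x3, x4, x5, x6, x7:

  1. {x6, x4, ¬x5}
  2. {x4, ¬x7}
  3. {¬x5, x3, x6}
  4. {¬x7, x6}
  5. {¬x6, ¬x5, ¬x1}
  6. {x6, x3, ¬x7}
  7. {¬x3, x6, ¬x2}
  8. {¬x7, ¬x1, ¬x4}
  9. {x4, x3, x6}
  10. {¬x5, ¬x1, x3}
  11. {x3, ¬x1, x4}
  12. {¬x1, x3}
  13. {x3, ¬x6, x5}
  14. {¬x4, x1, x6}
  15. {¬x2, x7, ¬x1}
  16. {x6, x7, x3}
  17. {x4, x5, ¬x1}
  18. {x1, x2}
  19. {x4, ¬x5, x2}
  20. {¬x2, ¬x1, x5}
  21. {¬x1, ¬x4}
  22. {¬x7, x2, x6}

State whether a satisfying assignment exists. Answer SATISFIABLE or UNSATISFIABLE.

Branch on x1: take x1 = False.
  then x2 is forced to True.
Set x3 = True and propagate.
  then x6 is forced to True.
The remaining clauses are satisfied by x4 = True, x5 = False, x7 = False.
So x1=F, x2=T, x3=T, x4=T, x5=F, x6=T, x7=F is a satisfying assignment.

SATISFIABLE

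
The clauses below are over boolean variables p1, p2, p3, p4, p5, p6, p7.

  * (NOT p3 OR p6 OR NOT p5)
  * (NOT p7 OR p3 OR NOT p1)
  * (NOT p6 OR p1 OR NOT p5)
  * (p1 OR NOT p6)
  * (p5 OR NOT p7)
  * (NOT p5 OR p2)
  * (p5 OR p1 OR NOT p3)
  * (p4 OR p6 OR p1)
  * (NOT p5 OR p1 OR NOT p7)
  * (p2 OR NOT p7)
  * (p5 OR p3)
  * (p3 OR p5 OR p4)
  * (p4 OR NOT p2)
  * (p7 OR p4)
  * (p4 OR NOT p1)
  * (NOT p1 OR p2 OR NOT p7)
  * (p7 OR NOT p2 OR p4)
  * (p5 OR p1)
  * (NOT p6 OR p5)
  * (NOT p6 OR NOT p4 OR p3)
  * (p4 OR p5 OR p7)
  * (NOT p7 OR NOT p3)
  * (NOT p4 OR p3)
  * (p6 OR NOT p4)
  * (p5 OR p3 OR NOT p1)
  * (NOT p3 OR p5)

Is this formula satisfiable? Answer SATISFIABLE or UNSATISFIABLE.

Set p1 = True and propagate.
  then p4 is forced to True.
  then p3 is forced to True.
  then p7 is forced to False.
  then p6 is forced to True.
  then p5 is forced to True.
  then p2 is forced to True.
So p1 = 1, p2 = 1, p3 = 1, p4 = 1, p5 = 1, p6 = 1, p7 = 0 is a satisfying assignment.

SATISFIABLE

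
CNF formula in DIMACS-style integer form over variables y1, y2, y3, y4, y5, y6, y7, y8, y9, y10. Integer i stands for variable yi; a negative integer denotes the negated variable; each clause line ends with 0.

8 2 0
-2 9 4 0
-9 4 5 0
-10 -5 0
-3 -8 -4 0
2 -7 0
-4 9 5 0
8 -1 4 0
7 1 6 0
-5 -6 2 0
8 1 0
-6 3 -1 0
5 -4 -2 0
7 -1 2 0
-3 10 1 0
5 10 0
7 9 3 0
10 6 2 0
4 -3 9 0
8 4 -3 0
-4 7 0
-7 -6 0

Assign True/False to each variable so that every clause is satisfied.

y1 = F, y2 = T, y3 = F, y4 = F, y5 = T, y6 = T, y7 = F, y8 = T, y9 = T, y10 = F

Set y1 = False and propagate.
  then y8 is forced to True.
Try y2 = True.
Branch on y3: take y3 = False.
The remaining clauses are satisfied by y4 = False, y5 = True, y6 = True, y7 = False, y9 = True, y10 = False.
Every clause has at least one true literal under this assignment.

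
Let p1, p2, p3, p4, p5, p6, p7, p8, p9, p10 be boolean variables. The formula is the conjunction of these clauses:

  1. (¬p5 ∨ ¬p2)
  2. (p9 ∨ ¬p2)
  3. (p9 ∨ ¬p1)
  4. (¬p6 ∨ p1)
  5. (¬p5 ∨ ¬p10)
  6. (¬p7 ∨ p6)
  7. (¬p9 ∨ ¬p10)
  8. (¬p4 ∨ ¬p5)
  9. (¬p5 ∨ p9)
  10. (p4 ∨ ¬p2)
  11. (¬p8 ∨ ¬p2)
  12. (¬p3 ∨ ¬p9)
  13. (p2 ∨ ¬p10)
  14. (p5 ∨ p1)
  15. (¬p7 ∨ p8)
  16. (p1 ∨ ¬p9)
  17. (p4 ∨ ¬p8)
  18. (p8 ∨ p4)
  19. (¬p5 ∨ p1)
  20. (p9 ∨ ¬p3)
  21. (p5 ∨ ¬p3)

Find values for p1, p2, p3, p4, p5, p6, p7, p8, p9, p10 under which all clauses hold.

Pure literal: p3 appears only negated; assign p3 = False.
p7 occurs only negated in the remaining clauses — set p7 = False.
Set p1 = True and propagate.
  then p9 is forced to True.
  then p10 is forced to False.
Set p2 = False and propagate.
The remaining clauses are satisfied by p4 = True, p5 = False, p6 = True, p8 = True.

p1=True, p2=False, p3=False, p4=True, p5=False, p6=True, p7=False, p8=True, p9=True, p10=False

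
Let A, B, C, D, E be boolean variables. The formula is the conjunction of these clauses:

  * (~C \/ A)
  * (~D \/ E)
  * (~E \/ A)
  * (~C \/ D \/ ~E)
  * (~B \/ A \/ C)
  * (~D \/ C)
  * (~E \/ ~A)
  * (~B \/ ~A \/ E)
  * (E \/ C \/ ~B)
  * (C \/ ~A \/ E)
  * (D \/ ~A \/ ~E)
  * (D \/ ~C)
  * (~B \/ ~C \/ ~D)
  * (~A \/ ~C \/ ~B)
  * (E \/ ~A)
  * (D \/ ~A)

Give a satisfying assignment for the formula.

A=False, B=False, C=False, D=False, E=False

Check each clause:
  1. (A \/ ~C) — ~C is true.
  2. (~D \/ E) — ~D is true.
  3. (~E \/ A) — ~E is true.
  4. (D \/ ~C \/ ~E) — ~E is true.
  5. (~B \/ C \/ A) — ~B is true.
  6. (C \/ ~D) — ~D is true.
  7. (~E \/ ~A) — ~E is true.
  8. (E \/ ~A \/ ~B) — ~A is true.
  9. (C \/ E \/ ~B) — ~B is true.
  10. (C \/ ~A \/ E) — ~A is true.
  11. (~A \/ ~E \/ D) — ~E is true.
  12. (D \/ ~C) — ~C is true.
  13. (~B \/ ~D \/ ~C) — ~D is true.
  14. (~B \/ ~A \/ ~C) — ~C is true.
  15. (E \/ ~A) — ~A is true.
  16. (~A \/ D) — ~A is true.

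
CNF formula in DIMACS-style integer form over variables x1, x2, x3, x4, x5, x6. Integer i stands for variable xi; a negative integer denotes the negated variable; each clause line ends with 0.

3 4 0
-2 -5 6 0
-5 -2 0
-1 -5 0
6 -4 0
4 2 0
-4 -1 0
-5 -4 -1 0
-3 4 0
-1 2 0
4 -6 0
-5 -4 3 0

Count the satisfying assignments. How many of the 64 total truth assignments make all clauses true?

5

The models are:
  x1=0 x2=0 x3=0 x4=1 x5=0 x6=1
  x1=0 x2=0 x3=1 x4=1 x5=0 x6=1
  x1=0 x2=0 x3=1 x4=1 x5=1 x6=1
  x1=0 x2=1 x3=0 x4=1 x5=0 x6=1
  x1=0 x2=1 x3=1 x4=1 x5=0 x6=1
Count: 5.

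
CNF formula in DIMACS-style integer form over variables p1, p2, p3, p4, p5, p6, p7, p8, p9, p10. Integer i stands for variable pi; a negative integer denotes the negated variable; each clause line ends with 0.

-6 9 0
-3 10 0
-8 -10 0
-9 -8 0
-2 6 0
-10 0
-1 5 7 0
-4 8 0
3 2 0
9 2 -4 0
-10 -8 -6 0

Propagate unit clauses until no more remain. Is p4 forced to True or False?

False

(~p10) is a unit clause: p10 = False.
In (~p3 | p10), p10 is now false; ~p3 must hold, so p3 = False.
(p3 | p2) with p3 = False leaves only p2, so p2 = True.
(p6 | ~p2): since p2 = True, the clause reduces to (p6). p6 = True.
(~p6 | p9) with p6 = True leaves only p9, so p9 = True.
In (~p9 | ~p8), ~p9 is now false; ~p8 must hold, so p8 = False.
(p8 | ~p4) with p8 = False leaves only ~p4, so p4 = False.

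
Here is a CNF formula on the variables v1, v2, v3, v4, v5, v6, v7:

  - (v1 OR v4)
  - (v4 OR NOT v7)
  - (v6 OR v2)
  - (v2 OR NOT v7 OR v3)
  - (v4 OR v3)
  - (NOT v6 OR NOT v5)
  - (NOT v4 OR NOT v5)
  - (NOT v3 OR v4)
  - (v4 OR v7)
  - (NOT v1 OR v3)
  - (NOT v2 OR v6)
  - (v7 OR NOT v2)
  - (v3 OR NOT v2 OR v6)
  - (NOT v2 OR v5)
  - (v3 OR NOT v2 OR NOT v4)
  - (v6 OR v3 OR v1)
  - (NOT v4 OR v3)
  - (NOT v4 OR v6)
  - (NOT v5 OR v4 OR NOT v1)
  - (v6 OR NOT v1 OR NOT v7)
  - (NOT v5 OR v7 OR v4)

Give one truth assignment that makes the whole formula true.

v1=T, v2=F, v3=T, v4=T, v5=F, v6=T, v7=F

Check each clause:
  1. (v1 OR v4) — v1 is true.
  2. (NOT v7 OR v4) — NOT v7 is true.
  3. (v6 OR v2) — v6 is true.
  4. (NOT v7 OR v2 OR v3) — NOT v7 is true.
  5. (v4 OR v3) — v3 is true.
  6. (NOT v6 OR NOT v5) — NOT v5 is true.
  7. (NOT v5 OR NOT v4) — NOT v5 is true.
  8. (NOT v3 OR v4) — v4 is true.
  9. (v7 OR v4) — v4 is true.
  10. (NOT v1 OR v3) — v3 is true.
  11. (NOT v2 OR v6) — NOT v2 is true.
  12. (NOT v2 OR v7) — NOT v2 is true.
  13. (v3 OR v6 OR NOT v2) — v3 is true.
  14. (NOT v2 OR v5) — NOT v2 is true.
  15. (NOT v2 OR NOT v4 OR v3) — v3 is true.
  16. (v6 OR v3 OR v1) — v1 is true.
  17. (NOT v4 OR v3) — v3 is true.
  18. (NOT v4 OR v6) — v6 is true.
  19. (v4 OR NOT v1 OR NOT v5) — NOT v5 is true.
  20. (NOT v7 OR v6 OR NOT v1) — NOT v7 is true.
  21. (v4 OR NOT v5 OR v7) — NOT v5 is true.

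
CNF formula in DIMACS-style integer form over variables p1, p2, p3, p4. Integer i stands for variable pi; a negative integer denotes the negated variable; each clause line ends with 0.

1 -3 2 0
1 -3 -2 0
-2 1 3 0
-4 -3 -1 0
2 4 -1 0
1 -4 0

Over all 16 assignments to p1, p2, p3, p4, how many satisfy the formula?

The models are:
  p1=F p2=F p3=F p4=F
  p1=T p2=F p3=F p4=T
  p1=T p2=T p3=F p4=F
  p1=T p2=T p3=F p4=T
  p1=T p2=T p3=T p4=F
That's 5 in total.

5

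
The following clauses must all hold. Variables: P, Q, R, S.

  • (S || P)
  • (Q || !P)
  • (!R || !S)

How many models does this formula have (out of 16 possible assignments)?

5

Satisfying assignments:
  P=F Q=F R=F S=T
  P=F Q=T R=F S=T
  P=T Q=T R=F S=F
  P=T Q=T R=F S=T
  P=T Q=T R=T S=F
Count: 5.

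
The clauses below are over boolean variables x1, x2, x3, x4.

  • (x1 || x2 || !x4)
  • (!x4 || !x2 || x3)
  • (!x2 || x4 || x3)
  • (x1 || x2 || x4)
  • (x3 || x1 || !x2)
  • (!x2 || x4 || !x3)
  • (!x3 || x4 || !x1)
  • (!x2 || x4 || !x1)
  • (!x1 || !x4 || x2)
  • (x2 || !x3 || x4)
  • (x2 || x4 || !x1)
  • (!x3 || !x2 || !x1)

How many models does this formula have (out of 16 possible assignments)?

1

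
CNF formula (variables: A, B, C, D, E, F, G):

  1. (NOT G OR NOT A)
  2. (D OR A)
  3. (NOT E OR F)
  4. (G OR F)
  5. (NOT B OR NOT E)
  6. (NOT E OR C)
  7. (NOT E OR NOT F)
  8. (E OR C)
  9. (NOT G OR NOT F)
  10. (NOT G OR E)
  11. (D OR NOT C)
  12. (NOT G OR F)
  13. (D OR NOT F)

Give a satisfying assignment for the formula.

A=1, B=1, C=1, D=1, E=0, F=1, G=0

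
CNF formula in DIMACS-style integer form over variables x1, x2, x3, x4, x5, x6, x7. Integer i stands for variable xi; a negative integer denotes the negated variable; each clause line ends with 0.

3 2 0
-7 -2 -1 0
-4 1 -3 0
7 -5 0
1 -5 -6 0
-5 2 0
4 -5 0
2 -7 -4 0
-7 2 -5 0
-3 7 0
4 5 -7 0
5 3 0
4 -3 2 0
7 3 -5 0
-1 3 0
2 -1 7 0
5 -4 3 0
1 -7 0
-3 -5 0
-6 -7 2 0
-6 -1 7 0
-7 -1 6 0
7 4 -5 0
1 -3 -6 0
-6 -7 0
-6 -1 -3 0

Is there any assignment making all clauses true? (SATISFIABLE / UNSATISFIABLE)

x7 = True:
  propagation gives x1=True, x2=False, x3=True, x5=False; an empty clause results — contradiction.
x7 = False:
  propagation gives x5=False, x3=False; an empty clause results — contradiction.
Every branch closes, so no satisfying assignment exists.

UNSATISFIABLE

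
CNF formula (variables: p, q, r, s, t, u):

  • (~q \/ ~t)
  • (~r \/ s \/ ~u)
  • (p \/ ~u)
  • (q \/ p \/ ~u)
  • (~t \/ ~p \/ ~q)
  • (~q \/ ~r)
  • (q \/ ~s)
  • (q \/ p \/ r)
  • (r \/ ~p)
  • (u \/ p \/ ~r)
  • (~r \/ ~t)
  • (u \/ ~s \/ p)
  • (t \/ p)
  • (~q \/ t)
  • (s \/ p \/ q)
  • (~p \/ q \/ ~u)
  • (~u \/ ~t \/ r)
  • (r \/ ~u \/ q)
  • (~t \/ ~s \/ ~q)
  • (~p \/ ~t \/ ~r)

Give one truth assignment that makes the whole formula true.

p=True  q=False  r=True  s=False  t=False  u=False

Set p = True and propagate.
  then r is forced to True.
  then q is forced to False.
  then s is forced to False.
  then u is forced to False.
  then t is forced to False.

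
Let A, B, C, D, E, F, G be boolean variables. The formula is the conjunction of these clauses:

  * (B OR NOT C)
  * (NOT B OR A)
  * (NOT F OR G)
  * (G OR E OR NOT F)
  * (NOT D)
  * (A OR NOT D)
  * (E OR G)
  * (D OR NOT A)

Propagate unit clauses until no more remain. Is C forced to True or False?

False

Unit clause (NOT D) sets D = False.
From (D OR NOT A) and D = False: A = False.
(NOT B OR A): since A = False, the clause reduces to (NOT B). B = False.
(NOT C OR B): since B = False, the clause reduces to (NOT C). C = False.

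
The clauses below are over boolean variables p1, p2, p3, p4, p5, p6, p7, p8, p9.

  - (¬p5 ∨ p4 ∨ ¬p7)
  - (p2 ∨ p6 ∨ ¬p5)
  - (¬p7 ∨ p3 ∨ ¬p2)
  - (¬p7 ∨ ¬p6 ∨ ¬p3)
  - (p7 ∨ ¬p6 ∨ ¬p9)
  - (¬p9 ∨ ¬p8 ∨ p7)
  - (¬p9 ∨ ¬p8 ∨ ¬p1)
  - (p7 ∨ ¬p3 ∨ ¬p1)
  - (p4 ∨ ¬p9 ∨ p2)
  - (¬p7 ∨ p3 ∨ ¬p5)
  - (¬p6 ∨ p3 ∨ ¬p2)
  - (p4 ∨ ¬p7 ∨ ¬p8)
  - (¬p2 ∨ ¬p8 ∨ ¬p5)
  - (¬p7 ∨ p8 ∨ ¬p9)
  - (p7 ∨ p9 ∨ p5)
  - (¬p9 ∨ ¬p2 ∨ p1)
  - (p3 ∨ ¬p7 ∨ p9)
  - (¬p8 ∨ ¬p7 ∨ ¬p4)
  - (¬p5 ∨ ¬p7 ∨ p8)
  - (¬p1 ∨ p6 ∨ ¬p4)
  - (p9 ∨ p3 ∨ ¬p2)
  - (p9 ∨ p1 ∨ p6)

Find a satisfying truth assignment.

Set p1 = False and propagate.
Branch on p2: take p2 = True.
  then p9 is forced to False.
  then p3 is forced to True.
  then p6 is forced to True.
  then p7 is forced to False.
  then p5 is forced to True.
  then p8 is forced to False.
p4 is now unconstrained; take p4 = False.

p1 = F, p2 = T, p3 = T, p4 = F, p5 = T, p6 = T, p7 = F, p8 = F, p9 = F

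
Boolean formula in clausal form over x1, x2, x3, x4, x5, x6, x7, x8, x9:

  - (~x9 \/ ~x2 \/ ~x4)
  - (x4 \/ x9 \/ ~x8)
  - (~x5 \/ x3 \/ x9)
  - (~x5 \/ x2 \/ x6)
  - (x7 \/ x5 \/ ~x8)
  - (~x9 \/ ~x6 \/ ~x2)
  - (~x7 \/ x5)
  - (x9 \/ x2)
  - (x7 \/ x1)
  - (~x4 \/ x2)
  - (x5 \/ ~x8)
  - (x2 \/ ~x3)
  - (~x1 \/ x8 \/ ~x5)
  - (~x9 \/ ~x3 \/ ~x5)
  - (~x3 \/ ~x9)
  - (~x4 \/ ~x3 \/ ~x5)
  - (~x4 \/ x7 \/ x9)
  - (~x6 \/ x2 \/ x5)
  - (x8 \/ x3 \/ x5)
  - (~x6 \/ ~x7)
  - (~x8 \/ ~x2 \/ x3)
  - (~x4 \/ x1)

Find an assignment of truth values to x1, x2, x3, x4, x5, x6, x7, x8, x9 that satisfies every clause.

x1=T, x2=T, x3=T, x4=F, x5=F, x6=F, x7=F, x8=F, x9=F

Check each clause:
  1. (~x2 \/ ~x4 \/ ~x9) — ~x4 is true.
  2. (x9 \/ x4 \/ ~x8) — ~x8 is true.
  3. (~x5 \/ x9 \/ x3) — x3 is true.
  4. (x2 \/ ~x5 \/ x6) — x2 is true.
  5. (x5 \/ x7 \/ ~x8) — ~x8 is true.
  6. (~x6 \/ ~x9 \/ ~x2) — ~x6 is true.
  7. (x5 \/ ~x7) — ~x7 is true.
  8. (x9 \/ x2) — x2 is true.
  9. (x1 \/ x7) — x1 is true.
  10. (~x4 \/ x2) — x2 is true.
  11. (~x8 \/ x5) — ~x8 is true.
  12. (~x3 \/ x2) — x2 is true.
  13. (~x5 \/ ~x1 \/ x8) — ~x5 is true.
  14. (~x3 \/ ~x5 \/ ~x9) — ~x5 is true.
  15. (~x3 \/ ~x9) — ~x9 is true.
  16. (~x5 \/ ~x4 \/ ~x3) — ~x5 is true.
  17. (x7 \/ x9 \/ ~x4) — ~x4 is true.
  18. (~x6 \/ x5 \/ x2) — x2 is true.
  19. (x5 \/ x8 \/ x3) — x3 is true.
  20. (~x7 \/ ~x6) — ~x7 is true.
  21. (x3 \/ ~x8 \/ ~x2) — ~x8 is true.
  22. (x1 \/ ~x4) — x1 is true.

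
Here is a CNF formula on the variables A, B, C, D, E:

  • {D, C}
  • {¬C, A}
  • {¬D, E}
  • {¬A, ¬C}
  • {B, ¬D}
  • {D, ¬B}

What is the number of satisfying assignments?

2

The models are:
  A=0 B=1 C=0 D=1 E=1
  A=1 B=1 C=0 D=1 E=1
Count: 2.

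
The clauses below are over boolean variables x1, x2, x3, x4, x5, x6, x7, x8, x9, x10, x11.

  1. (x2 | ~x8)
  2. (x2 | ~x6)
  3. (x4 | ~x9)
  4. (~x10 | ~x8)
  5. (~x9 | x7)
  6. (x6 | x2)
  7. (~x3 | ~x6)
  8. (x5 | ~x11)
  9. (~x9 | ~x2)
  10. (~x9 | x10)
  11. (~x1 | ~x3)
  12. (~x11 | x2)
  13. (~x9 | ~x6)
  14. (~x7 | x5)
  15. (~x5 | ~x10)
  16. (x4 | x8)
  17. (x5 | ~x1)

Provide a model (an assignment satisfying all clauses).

x1 = False  x2 = True  x3 = True  x4 = True  x5 = True  x6 = False  x7 = True  x8 = True  x9 = False  x10 = False  x11 = False

x1 occurs only negated in the remaining clauses — set x1 = False.
Pure literal: x4 appears only positively; assign x4 = True.
Set x2 = True and propagate.
  then x9 is forced to False.
Set x3 = True and propagate.
  then x6 is forced to False.
Try x5 = True.
  then x10 is forced to False.
x7, x8, x11 are now unconstrained; take x7 = True, x8 = True, x11 = False.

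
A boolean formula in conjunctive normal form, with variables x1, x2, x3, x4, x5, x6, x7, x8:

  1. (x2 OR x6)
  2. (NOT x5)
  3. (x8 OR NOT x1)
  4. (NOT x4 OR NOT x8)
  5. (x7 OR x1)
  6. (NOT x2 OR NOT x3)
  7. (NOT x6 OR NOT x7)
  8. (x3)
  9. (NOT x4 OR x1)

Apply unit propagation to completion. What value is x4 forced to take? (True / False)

(NOT x5) stands alone — x5 = False.
Unit clause (x3) sets x3 = True.
(NOT x2 OR NOT x3): since x3 = True, the clause reduces to (NOT x2). x2 = False.
(x2 OR x6) with x2 = False leaves only x6, so x6 = True.
(NOT x6 OR NOT x7): since x6 = True, the clause reduces to (NOT x7). x7 = False.
(x7 OR x1) with x7 = False leaves only x1, so x1 = True.
In (NOT x1 OR x8), NOT x1 is now false; x8 must hold, so x8 = True.
(NOT x4 OR NOT x8): since x8 = True, the clause reduces to (NOT x4). x4 = False.

False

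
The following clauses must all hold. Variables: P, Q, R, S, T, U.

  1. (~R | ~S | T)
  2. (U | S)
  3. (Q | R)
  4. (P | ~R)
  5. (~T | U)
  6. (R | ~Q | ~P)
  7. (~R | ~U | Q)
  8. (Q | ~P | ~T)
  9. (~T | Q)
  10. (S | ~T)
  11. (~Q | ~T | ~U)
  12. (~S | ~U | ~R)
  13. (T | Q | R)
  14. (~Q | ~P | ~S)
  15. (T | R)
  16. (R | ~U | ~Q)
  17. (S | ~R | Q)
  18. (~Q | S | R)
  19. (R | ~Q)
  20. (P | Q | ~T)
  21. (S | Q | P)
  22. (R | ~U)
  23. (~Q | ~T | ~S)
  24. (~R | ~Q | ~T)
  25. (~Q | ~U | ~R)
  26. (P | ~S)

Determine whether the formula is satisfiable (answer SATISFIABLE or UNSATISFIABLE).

Q = True:
  propagation gives R=True, P=True, S=False, U=True; an empty clause results — contradiction.
Q = False:
  propagation gives R=True, P=True, U=False, S=True; an empty clause results — contradiction.
Every branch closes, so no satisfying assignment exists.

UNSATISFIABLE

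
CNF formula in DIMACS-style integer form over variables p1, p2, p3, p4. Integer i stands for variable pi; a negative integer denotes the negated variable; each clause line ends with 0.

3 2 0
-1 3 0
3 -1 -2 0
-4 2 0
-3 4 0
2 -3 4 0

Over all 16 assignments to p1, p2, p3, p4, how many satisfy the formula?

4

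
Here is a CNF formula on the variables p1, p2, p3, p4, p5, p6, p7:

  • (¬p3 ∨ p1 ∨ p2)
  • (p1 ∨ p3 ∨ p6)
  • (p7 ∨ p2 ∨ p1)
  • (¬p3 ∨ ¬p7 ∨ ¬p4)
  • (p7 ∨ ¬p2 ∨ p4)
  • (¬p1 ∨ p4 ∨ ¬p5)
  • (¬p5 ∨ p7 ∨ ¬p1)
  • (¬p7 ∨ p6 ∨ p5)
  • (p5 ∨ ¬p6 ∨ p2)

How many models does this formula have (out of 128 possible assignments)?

30

Split on p1, then p7.
  p1=1, p7=1: 7 of the 32 assignments to (p2,p3,p4,p5,p6) work.
  p1=1, p7=0: p3 free; 4 ways for (p2,p4,p5,p6) × 2^1 = 8.
  p1=0, p7=1: 9 of the 32 assignments to (p2,p3,p4,p5,p6) work.
  p1=0, p7=0: p5 free; 3 ways for (p2,p3,p4,p6) × 2^1 = 6.
Total: 7 + 8 + 9 + 6 = 30.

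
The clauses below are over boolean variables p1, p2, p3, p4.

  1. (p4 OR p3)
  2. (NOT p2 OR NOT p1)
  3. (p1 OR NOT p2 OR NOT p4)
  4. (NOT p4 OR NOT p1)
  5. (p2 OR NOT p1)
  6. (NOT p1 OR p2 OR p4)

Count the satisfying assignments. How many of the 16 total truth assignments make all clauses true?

4

The models are:
  p1=F p2=F p3=F p4=T
  p1=F p2=F p3=T p4=F
  p1=F p2=F p3=T p4=T
  p1=F p2=T p3=T p4=F
Count: 4.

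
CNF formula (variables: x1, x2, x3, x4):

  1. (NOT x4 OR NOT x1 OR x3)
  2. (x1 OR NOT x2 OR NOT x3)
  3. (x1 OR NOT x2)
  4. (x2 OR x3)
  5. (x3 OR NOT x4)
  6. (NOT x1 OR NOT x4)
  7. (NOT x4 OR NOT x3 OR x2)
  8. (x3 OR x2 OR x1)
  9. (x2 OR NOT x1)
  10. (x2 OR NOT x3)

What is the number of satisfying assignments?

2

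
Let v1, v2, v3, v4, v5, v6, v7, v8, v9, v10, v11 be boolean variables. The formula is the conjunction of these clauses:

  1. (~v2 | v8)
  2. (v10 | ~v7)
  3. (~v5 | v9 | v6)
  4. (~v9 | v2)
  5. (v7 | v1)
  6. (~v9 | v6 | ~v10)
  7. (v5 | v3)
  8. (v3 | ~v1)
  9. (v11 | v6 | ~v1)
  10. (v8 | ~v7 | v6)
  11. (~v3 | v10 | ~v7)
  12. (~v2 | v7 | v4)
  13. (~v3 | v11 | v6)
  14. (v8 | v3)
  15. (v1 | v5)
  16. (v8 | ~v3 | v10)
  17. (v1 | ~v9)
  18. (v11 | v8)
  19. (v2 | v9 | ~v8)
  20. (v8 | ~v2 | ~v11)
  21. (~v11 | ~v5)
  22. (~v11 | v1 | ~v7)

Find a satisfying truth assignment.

v1=T, v2=F, v3=T, v4=F, v5=F, v6=F, v7=F, v8=F, v9=F, v10=T, v11=T

Set v1 = True and propagate.
  then v3 is forced to True.
Try v2 = False.
  then v9 is forced to False.
  then v8 is forced to False.
  then v10 is forced to True.
  then v11 is forced to True.
  then v5 is forced to False.
Try v6 = False.
  then v7 is forced to False.
v4 is now unconstrained; take v4 = False.
Check each clause:
  1. (~v2 | v8) — ~v2 is true.
  2. (v10 | ~v7) — ~v7 is true.
  3. (v9 | ~v5 | v6) — ~v5 is true.
  4. (v2 | ~v9) — ~v9 is true.
  5. (v7 | v1) — v1 is true.
  6. (v6 | ~v9 | ~v10) — ~v9 is true.
  7. (v3 | v5) — v3 is true.
  8. (v3 | ~v1) — v3 is true.
  9. (v6 | v11 | ~v1) — v11 is true.
  10. (v8 | ~v7 | v6) — ~v7 is true.
  11. (~v3 | ~v7 | v10) — ~v7 is true.
  12. (v7 | ~v2 | v4) — ~v2 is true.
  13. (~v3 | v6 | v11) — v11 is true.
  14. (v3 | v8) — v3 is true.
  15. (v1 | v5) — v1 is true.
  16. (v10 | ~v3 | v8) — v10 is true.
  17. (v1 | ~v9) — v1 is true.
  18. (v11 | v8) — v11 is true.
  19. (v9 | v2 | ~v8) — ~v8 is true.
  20. (~v11 | ~v2 | v8) — ~v2 is true.
  21. (~v11 | ~v5) — ~v5 is true.
  22. (~v7 | ~v11 | v1) — ~v7 is true.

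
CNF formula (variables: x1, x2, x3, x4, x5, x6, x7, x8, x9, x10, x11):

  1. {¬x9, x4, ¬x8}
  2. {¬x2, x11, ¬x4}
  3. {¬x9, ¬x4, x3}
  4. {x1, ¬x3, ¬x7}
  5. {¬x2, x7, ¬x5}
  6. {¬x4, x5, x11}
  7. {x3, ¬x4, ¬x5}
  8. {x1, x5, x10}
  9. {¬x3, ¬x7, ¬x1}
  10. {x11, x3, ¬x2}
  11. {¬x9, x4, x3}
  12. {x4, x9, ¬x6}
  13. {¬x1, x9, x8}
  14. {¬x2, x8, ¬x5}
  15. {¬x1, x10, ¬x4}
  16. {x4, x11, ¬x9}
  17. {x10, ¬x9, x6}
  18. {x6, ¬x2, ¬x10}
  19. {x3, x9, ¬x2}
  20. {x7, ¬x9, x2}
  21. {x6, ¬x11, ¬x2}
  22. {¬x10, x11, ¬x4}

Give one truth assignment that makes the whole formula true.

x1=True, x2=False, x3=False, x4=True, x5=False, x6=True, x7=True, x8=True, x9=False, x10=True, x11=True

Check each clause:
  1. {¬x9, ¬x8, x4} — x4 is true.
  2. {¬x4, ¬x2, x11} — x11 is true.
  3. {x3, ¬x4, ¬x9} — ¬x9 is true.
  4. {x1, ¬x7, ¬x3} — ¬x3 is true.
  5. {¬x2, ¬x5, x7} — ¬x5 is true.
  6. {¬x4, x5, x11} — x11 is true.
  7. {¬x5, x3, ¬x4} — ¬x5 is true.
  8. {x1, x5, x10} — x1 is true.
  9. {¬x1, ¬x3, ¬x7} — ¬x3 is true.
  10. {x11, ¬x2, x3} — x11 is true.
  11. {x3, ¬x9, x4} — x4 is true.
  12. {¬x6, x4, x9} — x4 is true.
  13. {x9, x8, ¬x1} — x8 is true.
  14. {x8, ¬x5, ¬x2} — x8 is true.
  15. {x10, ¬x1, ¬x4} — x10 is true.
  16. {x11, ¬x9, x4} — x11 is true.
  17. {x10, ¬x9, x6} — x10 is true.
  18. {¬x10, x6, ¬x2} — x6 is true.
  19. {x3, x9, ¬x2} — ¬x2 is true.
  20. {x2, ¬x9, x7} — ¬x9 is true.
  21. {x6, ¬x2, ¬x11} — x6 is true.
  22. {¬x4, ¬x10, x11} — x11 is true.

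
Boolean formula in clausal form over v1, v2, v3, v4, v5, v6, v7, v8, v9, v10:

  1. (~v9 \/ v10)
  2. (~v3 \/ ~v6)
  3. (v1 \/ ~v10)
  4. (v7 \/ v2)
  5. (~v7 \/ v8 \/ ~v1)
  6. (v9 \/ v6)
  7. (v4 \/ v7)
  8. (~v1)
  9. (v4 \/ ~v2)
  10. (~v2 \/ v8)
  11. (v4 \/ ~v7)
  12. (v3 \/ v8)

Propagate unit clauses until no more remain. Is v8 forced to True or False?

(~v1) stands alone — v1 = False.
(~v10 \/ v1): since v1 = False, the clause reduces to (~v10). v10 = False.
From (~v9 \/ v10) and v10 = False: v9 = False.
In (v6 \/ v9), v9 is now false; v6 must hold, so v6 = True.
In (~v3 \/ ~v6), ~v6 is now false; ~v3 must hold, so v3 = False.
In (v3 \/ v8), v3 is now false; v8 must hold, so v8 = True.

True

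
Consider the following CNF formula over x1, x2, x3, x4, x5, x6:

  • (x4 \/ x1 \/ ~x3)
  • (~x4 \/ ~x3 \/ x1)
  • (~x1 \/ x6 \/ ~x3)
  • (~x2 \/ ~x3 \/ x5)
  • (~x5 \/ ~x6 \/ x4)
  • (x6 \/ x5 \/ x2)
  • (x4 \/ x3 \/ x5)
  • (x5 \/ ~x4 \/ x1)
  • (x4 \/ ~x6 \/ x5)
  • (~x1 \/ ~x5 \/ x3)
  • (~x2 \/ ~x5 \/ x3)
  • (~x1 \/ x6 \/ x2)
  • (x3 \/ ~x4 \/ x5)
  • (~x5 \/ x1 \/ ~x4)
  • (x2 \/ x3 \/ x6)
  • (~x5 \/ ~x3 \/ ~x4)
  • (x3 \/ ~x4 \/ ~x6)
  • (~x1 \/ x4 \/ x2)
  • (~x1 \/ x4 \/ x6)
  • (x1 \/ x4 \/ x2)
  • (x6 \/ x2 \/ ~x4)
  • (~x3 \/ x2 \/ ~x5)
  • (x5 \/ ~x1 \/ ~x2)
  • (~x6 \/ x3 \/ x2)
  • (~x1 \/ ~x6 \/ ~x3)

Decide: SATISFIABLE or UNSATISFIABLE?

UNSATISFIABLE

x3 = True:
  x1 = True:
    propagation gives x6=True; an empty clause results — contradiction.
  x1 = False:
    propagation gives x4=True; an empty clause results — contradiction.
x3 = False:
  x4 = True:
    propagation gives x5=True, x1=False; an empty clause results — contradiction.
  x4 = False:
    propagation gives x5=True, x6=False, x1=False, x2=False; an empty clause results — contradiction.
Every branch closes, so no satisfying assignment exists.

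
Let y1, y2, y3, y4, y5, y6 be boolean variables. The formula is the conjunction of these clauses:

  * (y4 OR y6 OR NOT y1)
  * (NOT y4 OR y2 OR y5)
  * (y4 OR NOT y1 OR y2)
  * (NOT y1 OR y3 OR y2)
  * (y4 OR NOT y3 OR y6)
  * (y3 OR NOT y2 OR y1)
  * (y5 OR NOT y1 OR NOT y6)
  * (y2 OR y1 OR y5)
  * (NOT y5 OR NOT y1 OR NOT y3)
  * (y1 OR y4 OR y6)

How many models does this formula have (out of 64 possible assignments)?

Split on y1, then y2.
  y1=T, y2=T: 5 of the 16 assignments to (y3,y4,y5,y6) work.
  y1=T, y2=F: a clause becomes empty — 0.
  y1=F, y2=T: y5 free; 3 ways for (y3,y4,y6) × 2^1 = 6.
  y1=F, y2=F: y3 free; 3 ways for (y4,y5,y6) × 2^1 = 6.
Total: 5 + 0 + 6 + 6 = 17.

17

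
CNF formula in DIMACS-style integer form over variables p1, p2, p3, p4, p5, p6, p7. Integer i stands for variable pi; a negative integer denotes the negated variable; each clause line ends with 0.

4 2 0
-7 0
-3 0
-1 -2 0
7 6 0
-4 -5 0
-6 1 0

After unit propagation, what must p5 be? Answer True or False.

False

Unit clause (~p7) sets p7 = False.
Unit clause (~p3) sets p3 = False.
(p6 \/ p7): since p7 = False, the clause reduces to (p6). p6 = True.
(p1 \/ ~p6) with p6 = True leaves only p1, so p1 = True.
From (~p2 \/ ~p1) and p1 = True: p2 = False.
From (p2 \/ p4) and p2 = False: p4 = True.
In (~p5 \/ ~p4), ~p4 is now false; ~p5 must hold, so p5 = False.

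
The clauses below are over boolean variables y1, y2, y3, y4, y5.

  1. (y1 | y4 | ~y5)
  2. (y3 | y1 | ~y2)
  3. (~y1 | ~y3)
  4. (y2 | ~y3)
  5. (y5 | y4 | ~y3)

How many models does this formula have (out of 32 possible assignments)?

13

Split on y3, then y1.
  y3=1, y1=1: a clause becomes empty — 0.
  y3=1, y1=0: remaining (y2,y4,y5) ∈ {(1,1,0); (1,1,1)} — 2.
  y3=0, y1=1: y2, y4, y5 free → 2^3 = 8.
  y3=0, y1=0: remaining (y2,y4,y5) ∈ {(0,0,0); (0,1,0); (0,1,1)} — 3.
Total: 0 + 2 + 8 + 3 = 13.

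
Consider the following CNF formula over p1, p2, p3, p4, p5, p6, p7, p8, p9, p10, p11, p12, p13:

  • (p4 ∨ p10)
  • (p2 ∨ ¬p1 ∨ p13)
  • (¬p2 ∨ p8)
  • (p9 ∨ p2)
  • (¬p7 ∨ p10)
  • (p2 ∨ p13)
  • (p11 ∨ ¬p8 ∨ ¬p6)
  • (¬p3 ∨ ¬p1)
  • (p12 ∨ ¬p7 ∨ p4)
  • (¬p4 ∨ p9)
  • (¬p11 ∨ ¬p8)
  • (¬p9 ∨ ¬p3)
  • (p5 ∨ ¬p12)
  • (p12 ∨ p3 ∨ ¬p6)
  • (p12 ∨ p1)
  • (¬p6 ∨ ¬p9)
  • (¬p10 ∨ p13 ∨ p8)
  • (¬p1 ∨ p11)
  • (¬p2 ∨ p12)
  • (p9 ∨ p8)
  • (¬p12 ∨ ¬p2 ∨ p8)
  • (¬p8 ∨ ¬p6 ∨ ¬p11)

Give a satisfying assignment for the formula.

p1=T, p2=F, p3=F, p4=T, p5=T, p6=F, p7=T, p8=F, p9=T, p10=T, p11=T, p12=T, p13=T

Pure literal: p5 appears only positively; assign p5 = True.
p6 occurs only negated in the remaining clauses — set p6 = False.
Try p1 = True.
  then p3 is forced to False.
  then p11 is forced to True.
  then p8 is forced to False.
  then p2 is forced to False.
  then p13 is forced to True.
  then p9 is forced to True.
For the remaining variables, p4 = True, p7 = True, p10 = True, p12 = True works.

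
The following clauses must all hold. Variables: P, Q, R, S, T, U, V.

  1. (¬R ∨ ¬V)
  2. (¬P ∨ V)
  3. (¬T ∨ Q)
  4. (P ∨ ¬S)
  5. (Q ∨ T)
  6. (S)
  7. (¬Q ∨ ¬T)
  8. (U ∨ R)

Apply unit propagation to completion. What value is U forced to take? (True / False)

True

Unit clause (S) sets S = True.
In (P ∨ ¬S), ¬S is now false; P must hold, so P = True.
(V ∨ ¬P) with P = True leaves only V, so V = True.
(¬R ∨ ¬V): since V = True, the clause reduces to (¬R). R = False.
From (R ∨ U) and R = False: U = True.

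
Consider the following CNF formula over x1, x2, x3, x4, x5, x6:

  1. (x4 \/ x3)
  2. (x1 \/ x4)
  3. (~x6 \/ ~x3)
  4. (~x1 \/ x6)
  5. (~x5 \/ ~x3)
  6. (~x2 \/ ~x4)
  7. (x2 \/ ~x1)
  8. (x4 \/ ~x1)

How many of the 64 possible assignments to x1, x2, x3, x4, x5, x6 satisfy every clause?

5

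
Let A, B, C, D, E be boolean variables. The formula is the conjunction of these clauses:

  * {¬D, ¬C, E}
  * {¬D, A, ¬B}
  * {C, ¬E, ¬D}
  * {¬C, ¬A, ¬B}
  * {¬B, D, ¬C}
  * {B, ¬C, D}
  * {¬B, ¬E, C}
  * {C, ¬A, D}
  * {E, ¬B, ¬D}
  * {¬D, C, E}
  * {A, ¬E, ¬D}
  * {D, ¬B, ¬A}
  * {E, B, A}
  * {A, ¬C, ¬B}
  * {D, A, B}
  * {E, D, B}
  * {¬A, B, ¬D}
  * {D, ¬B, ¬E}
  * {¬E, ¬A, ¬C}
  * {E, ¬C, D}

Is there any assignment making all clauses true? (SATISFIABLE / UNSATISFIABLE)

Set A = False and propagate.
Branch on B: take B = True.
  then D is forced to False.
  then C is forced to False.
  then E is forced to False.
So A=0, B=1, C=0, D=0, E=0 is a satisfying assignment.

SATISFIABLE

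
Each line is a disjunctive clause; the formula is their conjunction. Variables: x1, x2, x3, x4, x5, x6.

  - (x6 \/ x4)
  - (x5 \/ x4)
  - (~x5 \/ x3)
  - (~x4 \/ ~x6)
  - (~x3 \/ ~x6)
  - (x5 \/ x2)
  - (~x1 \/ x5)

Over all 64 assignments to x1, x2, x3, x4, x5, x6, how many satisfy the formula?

The models are:
  x1=0 x2=0 x3=1 x4=1 x5=1 x6=0
  x1=0 x2=1 x3=0 x4=1 x5=0 x6=0
  x1=0 x2=1 x3=1 x4=1 x5=0 x6=0
  x1=0 x2=1 x3=1 x4=1 x5=1 x6=0
  x1=1 x2=0 x3=1 x4=1 x5=1 x6=0
  x1=1 x2=1 x3=1 x4=1 x5=1 x6=0
Count: 6.

6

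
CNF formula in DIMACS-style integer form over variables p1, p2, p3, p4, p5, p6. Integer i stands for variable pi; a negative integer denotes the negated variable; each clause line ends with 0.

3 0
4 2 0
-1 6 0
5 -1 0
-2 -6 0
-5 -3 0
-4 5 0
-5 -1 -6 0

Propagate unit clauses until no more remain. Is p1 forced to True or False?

False

(p3) stands alone — p3 = True.
From (!p5 || !p3) and p3 = True: p5 = False.
In (!p1 || p5), p5 is now false; !p1 must hold, so p1 = False.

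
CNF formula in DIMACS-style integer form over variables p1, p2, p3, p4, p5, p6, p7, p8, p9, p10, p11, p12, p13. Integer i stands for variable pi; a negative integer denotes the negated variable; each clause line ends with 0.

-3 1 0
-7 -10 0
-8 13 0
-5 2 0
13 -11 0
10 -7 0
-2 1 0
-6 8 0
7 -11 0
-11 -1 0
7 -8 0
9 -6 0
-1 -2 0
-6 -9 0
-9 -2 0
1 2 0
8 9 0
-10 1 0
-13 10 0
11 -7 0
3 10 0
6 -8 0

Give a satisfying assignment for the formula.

p1=T, p2=F, p3=F, p4=T, p5=F, p6=F, p7=F, p8=F, p9=T, p10=T, p11=F, p12=T, p13=T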